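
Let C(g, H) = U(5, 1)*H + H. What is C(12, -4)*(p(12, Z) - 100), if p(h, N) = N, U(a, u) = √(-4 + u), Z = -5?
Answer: 420 + 420*I*√3 ≈ 420.0 + 727.46*I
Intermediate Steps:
C(g, H) = H + I*H*√3 (C(g, H) = √(-4 + 1)*H + H = √(-3)*H + H = (I*√3)*H + H = I*H*√3 + H = H + I*H*√3)
C(12, -4)*(p(12, Z) - 100) = (-4*(1 + I*√3))*(-5 - 100) = (-4 - 4*I*√3)*(-105) = 420 + 420*I*√3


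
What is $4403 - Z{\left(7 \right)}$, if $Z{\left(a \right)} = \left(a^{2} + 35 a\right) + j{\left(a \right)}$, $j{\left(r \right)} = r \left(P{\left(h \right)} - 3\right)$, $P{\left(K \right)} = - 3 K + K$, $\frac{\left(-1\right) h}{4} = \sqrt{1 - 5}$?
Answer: $4130 - 112 i \approx 4130.0 - 112.0 i$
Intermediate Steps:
$h = - 8 i$ ($h = - 4 \sqrt{1 - 5} = - 4 \sqrt{-4} = - 4 \cdot 2 i = - 8 i \approx - 8.0 i$)
$P{\left(K \right)} = - 2 K$
$j{\left(r \right)} = r \left(-3 + 16 i\right)$ ($j{\left(r \right)} = r \left(- 2 \left(- 8 i\right) - 3\right) = r \left(16 i - 3\right) = r \left(-3 + 16 i\right)$)
$Z{\left(a \right)} = a^{2} + 35 a + a \left(-3 + 16 i\right)$ ($Z{\left(a \right)} = \left(a^{2} + 35 a\right) + a \left(-3 + 16 i\right) = a^{2} + 35 a + a \left(-3 + 16 i\right)$)
$4403 - Z{\left(7 \right)} = 4403 - 7 \left(32 + 7 + 16 i\right) = 4403 - 7 \left(39 + 16 i\right) = 4403 - \left(273 + 112 i\right) = 4130 - 112 i$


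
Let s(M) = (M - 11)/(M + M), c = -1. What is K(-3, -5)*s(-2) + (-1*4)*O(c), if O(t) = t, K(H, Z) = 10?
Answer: 73/2 ≈ 36.500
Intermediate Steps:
s(M) = (-11 + M)/(2*M) (s(M) = (-11 + M)/((2*M)) = (-11 + M)*(1/(2*M)) = (-11 + M)/(2*M))
K(-3, -5)*s(-2) + (-1*4)*O(c) = 10*((1/2)*(-11 - 2)/(-2)) - 1*4*(-1) = 10*((1/2)*(-1/2)*(-13)) - 4*(-1) = 10*(13/4) + 4 = 65/2 + 4 = 73/2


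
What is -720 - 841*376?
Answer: -316936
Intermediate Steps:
-720 - 841*376 = -720 - 316216 = -316936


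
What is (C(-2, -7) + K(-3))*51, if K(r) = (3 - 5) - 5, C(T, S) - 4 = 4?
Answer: 51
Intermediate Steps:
C(T, S) = 8 (C(T, S) = 4 + 4 = 8)
K(r) = -7 (K(r) = -2 - 5 = -7)
(C(-2, -7) + K(-3))*51 = (8 - 7)*51 = 1*51 = 51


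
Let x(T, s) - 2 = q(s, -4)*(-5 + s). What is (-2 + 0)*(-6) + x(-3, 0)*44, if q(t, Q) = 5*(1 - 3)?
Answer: 2300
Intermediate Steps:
q(t, Q) = -10 (q(t, Q) = 5*(-2) = -10)
x(T, s) = 52 - 10*s (x(T, s) = 2 - 10*(-5 + s) = 2 + (50 - 10*s) = 52 - 10*s)
(-2 + 0)*(-6) + x(-3, 0)*44 = (-2 + 0)*(-6) + (52 - 10*0)*44 = -2*(-6) + (52 + 0)*44 = 12 + 52*44 = 12 + 2288 = 2300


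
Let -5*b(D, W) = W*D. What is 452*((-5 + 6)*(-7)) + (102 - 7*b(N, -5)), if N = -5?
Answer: -3027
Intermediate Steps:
b(D, W) = -D*W/5 (b(D, W) = -W*D/5 = -D*W/5)
452*((-5 + 6)*(-7)) + (102 - 7*b(N, -5)) = 452*((-5 + 6)*(-7)) + (102 - 7*(-1/5*(-5)*(-5))) = 452*(1*(-7)) + (102 - 7*(-5)) = 452*(-7) + (102 - 1*(-35)) = -3164 + (102 + 35) = -3164 + 137 = -3027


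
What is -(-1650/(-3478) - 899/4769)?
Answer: -2371064/8293291 ≈ -0.28590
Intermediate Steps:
-(-1650/(-3478) - 899/4769) = -(-1650*(-1/3478) - 899*1/4769) = -(825/1739 - 899/4769) = -1*2371064/8293291 = -2371064/8293291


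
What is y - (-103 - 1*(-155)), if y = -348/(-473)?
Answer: -24248/473 ≈ -51.264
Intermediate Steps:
y = 348/473 (y = -348*(-1/473) = 348/473 ≈ 0.73573)
y - (-103 - 1*(-155)) = 348/473 - (-103 - 1*(-155)) = 348/473 - (-103 + 155) = 348/473 - 1*52 = 348/473 - 52 = -24248/473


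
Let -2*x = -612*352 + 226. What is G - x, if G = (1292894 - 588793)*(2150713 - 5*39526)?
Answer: 1375167585784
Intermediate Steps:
x = 107599 (x = -(-612*352 + 226)/2 = -(-215424 + 226)/2 = -1/2*(-215198) = 107599)
G = 1375167693383 (G = 704101*(2150713 - 197630) = 704101*1953083 = 1375167693383)
G - x = 1375167693383 - 1*107599 = 1375167693383 - 107599 = 1375167585784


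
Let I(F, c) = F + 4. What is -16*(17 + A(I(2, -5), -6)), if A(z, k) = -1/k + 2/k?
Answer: -808/3 ≈ -269.33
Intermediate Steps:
I(F, c) = 4 + F
A(z, k) = 1/k
-16*(17 + A(I(2, -5), -6)) = -16*(17 + 1/(-6)) = -16*(17 - 1/6) = -16*101/6 = -808/3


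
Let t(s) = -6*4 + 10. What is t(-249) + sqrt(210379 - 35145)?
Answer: -14 + sqrt(175234) ≈ 404.61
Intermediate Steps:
t(s) = -14 (t(s) = -24 + 10 = -14)
t(-249) + sqrt(210379 - 35145) = -14 + sqrt(210379 - 35145) = -14 + sqrt(175234)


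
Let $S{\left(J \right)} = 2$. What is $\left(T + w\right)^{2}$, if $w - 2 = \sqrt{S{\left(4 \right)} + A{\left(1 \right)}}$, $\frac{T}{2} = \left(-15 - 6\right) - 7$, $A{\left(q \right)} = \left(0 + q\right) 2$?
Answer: $2704$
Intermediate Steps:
$A{\left(q \right)} = 2 q$ ($A{\left(q \right)} = q 2 = 2 q$)
$T = -56$ ($T = 2 \left(\left(-15 - 6\right) - 7\right) = 2 \left(-21 - 7\right) = 2 \left(-28\right) = -56$)
$w = 4$ ($w = 2 + \sqrt{2 + 2 \cdot 1} = 2 + \sqrt{2 + 2} = 2 + \sqrt{4} = 2 + 2 = 4$)
$\left(T + w\right)^{2} = \left(-56 + 4\right)^{2} = \left(-52\right)^{2} = 2704$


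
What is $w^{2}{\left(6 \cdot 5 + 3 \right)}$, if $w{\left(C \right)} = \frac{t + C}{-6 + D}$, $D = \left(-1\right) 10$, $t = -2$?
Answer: $\frac{961}{256} \approx 3.7539$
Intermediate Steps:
$D = -10$
$w{\left(C \right)} = \frac{1}{8} - \frac{C}{16}$ ($w{\left(C \right)} = \frac{-2 + C}{-6 - 10} = \frac{-2 + C}{-16} = \left(-2 + C\right) \left(- \frac{1}{16}\right) = \frac{1}{8} - \frac{C}{16}$)
$w^{2}{\left(6 \cdot 5 + 3 \right)} = \left(\frac{1}{8} - \frac{6 \cdot 5 + 3}{16}\right)^{2} = \left(\frac{1}{8} - \frac{30 + 3}{16}\right)^{2} = \left(\frac{1}{8} - \frac{33}{16}\right)^{2} = \left(- \frac{31}{16}\right)^{2} = \frac{961}{256}$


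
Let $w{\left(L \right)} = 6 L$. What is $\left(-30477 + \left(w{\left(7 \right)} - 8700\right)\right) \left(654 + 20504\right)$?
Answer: $-828018330$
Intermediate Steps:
$\left(-30477 + \left(w{\left(7 \right)} - 8700\right)\right) \left(654 + 20504\right) = \left(-30477 + \left(6 \cdot 7 - 8700\right)\right) \left(654 + 20504\right) = \left(-30477 + \left(42 - 8700\right)\right) 21158 = \left(-30477 - 8658\right) 21158 = \left(-39135\right) 21158 = -828018330$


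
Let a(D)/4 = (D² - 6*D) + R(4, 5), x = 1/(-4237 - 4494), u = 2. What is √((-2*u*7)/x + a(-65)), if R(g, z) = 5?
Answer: 2*√65737 ≈ 512.78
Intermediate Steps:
x = -1/8731 (x = 1/(-8731) = -1/8731 ≈ -0.00011453)
a(D) = 20 - 24*D + 4*D² (a(D) = 4*((D² - 6*D) + 5) = 4*(5 + D² - 6*D) = 20 - 24*D + 4*D²)
√((-2*u*7)/x + a(-65)) = √((-2*2*7)/(-1/8731) + (20 - 24*(-65) + 4*(-65)²)) = √(-4*7*(-8731) + (20 + 1560 + 4*4225)) = √(-28*(-8731) + (20 + 1560 + 16900)) = √(244468 + 18480) = √262948 = 2*√65737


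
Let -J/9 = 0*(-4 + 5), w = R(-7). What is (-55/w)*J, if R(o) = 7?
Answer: 0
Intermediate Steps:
w = 7
J = 0 (J = -0*(-4 + 5) = -0 = -9*0 = 0)
(-55/w)*J = -55/7*0 = 0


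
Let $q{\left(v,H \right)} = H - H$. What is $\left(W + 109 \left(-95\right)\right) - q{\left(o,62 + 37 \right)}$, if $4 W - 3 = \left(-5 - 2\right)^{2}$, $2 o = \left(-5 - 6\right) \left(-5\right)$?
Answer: $-10342$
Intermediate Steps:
$o = \frac{55}{2}$ ($o = \frac{\left(-5 - 6\right) \left(-5\right)}{2} = \frac{\left(-11\right) \left(-5\right)}{2} = \frac{1}{2} \cdot 55 = \frac{55}{2} \approx 27.5$)
$W = 13$ ($W = \frac{3}{4} + \frac{\left(-5 - 2\right)^{2}}{4} = \frac{3}{4} + \frac{\left(-7\right)^{2}}{4} = \frac{3}{4} + \frac{1}{4} \cdot 49 = \frac{3}{4} + \frac{49}{4} = 13$)
$q{\left(v,H \right)} = 0$
$\left(W + 109 \left(-95\right)\right) - q{\left(o,62 + 37 \right)} = \left(13 + 109 \left(-95\right)\right) - 0 = \left(13 - 10355\right) + 0 = -10342 + 0 = -10342$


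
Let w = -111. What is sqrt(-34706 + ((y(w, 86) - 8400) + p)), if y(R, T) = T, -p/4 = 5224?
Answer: 58*I*sqrt(19) ≈ 252.82*I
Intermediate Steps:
p = -20896 (p = -4*5224 = -20896)
sqrt(-34706 + ((y(w, 86) - 8400) + p)) = sqrt(-34706 + ((86 - 8400) - 20896)) = sqrt(-34706 + (-8314 - 20896)) = sqrt(-34706 - 29210) = sqrt(-63916) = 58*I*sqrt(19)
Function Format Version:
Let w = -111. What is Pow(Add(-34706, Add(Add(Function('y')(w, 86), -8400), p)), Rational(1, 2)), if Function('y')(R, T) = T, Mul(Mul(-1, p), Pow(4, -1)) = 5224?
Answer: Mul(58, I, Pow(19, Rational(1, 2))) ≈ Mul(252.82, I)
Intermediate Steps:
p = -20896 (p = Mul(-4, 5224) = -20896)
Pow(Add(-34706, Add(Add(Function('y')(w, 86), -8400), p)), Rational(1, 2)) = Pow(Add(-34706, Add(Add(86, -8400), -20896)), Rational(1, 2)) = Pow(Add(-34706, Add(-8314, -20896)), Rational(1, 2)) = Pow(Add(-34706, -29210), Rational(1, 2)) = Pow(-63916, Rational(1, 2)) = Mul(58, I, Pow(19, Rational(1, 2)))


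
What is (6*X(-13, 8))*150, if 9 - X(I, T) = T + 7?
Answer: -5400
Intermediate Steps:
X(I, T) = 2 - T (X(I, T) = 9 - (T + 7) = 9 - (7 + T) = 9 + (-7 - T) = 2 - T)
(6*X(-13, 8))*150 = (6*(2 - 1*8))*150 = (6*(2 - 8))*150 = (6*(-6))*150 = -36*150 = -5400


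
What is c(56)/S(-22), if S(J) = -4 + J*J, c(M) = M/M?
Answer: 1/480 ≈ 0.0020833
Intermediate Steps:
c(M) = 1
S(J) = -4 + J**2
c(56)/S(-22) = 1/(-4 + (-22)**2) = 1/(-4 + 484) = 1/480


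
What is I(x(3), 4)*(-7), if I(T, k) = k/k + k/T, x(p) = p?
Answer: -49/3 ≈ -16.333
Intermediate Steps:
I(T, k) = 1 + k/T
I(x(3), 4)*(-7) = ((3 + 4)/3)*(-7) = ((⅓)*7)*(-7) = (7/3)*(-7) = -49/3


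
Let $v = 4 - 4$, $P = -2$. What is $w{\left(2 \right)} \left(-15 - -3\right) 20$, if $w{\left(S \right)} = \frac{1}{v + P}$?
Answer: $120$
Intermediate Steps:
$v = 0$
$w{\left(S \right)} = - \frac{1}{2}$ ($w{\left(S \right)} = \frac{1}{0 - 2} = \frac{1}{-2} = - \frac{1}{2}$)
$w{\left(2 \right)} \left(-15 - -3\right) 20 = - \frac{-15 - -3}{2} \cdot 20 = - \frac{-15 + 3}{2} \cdot 20 = \left(- \frac{1}{2}\right) \left(-12\right) 20 = 6 \cdot 20 = 120$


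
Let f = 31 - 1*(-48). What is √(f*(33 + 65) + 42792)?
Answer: √50534 ≈ 224.80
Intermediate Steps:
f = 79 (f = 31 + 48 = 79)
√(f*(33 + 65) + 42792) = √(79*(33 + 65) + 42792) = √(79*98 + 42792) = √(7742 + 42792) = √50534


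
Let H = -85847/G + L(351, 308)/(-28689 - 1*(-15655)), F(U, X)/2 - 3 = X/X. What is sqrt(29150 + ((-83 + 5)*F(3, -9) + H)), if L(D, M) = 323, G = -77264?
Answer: sqrt(25555475702343587)/946484 ≈ 168.90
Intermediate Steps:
F(U, X) = 8 (F(U, X) = 6 + 2*(X/X) = 6 + 2*1 = 6 + 2 = 8)
H = 28788777/26501552 (H = -85847/(-77264) + 323/(-28689 - 1*(-15655)) = -85847*(-1/77264) + 323/(-28689 + 15655) = 85847/77264 + 323/(-13034) = 85847/77264 + 323*(-1/13034) = 85847/77264 - 17/686 = 28788777/26501552 ≈ 1.0863)
sqrt(29150 + ((-83 + 5)*F(3, -9) + H)) = sqrt(29150 + ((-83 + 5)*8 + 28788777/26501552)) = sqrt(29150 + (-78*8 + 28788777/26501552)) = sqrt(29150 + (-624 + 28788777/26501552)) = sqrt(29150 - 16508179671/26501552) = sqrt(756012061129/26501552) = sqrt(25555475702343587)/946484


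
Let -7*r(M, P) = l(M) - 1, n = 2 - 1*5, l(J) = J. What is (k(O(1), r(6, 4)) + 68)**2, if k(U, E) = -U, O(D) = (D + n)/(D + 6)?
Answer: 228484/49 ≈ 4662.9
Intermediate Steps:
n = -3 (n = 2 - 5 = -3)
r(M, P) = 1/7 - M/7 (r(M, P) = -(M - 1)/7 = -(-1 + M)/7 = 1/7 - M/7)
O(D) = (-3 + D)/(6 + D) (O(D) = (D - 3)/(D + 6) = (-3 + D)/(6 + D))
(k(O(1), r(6, 4)) + 68)**2 = (-(-3 + 1)/(6 + 1) + 68)**2 = (-(-2)/7 + 68)**2 = (-1*(-2/7) + 68)**2 = (2/7 + 68)**2 = (478/7)**2 = 228484/49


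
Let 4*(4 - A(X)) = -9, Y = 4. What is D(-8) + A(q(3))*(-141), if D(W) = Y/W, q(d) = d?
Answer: -3527/4 ≈ -881.75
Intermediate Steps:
A(X) = 25/4 (A(X) = 4 - ¼*(-9) = 4 + 9/4 = 25/4)
D(W) = 4/W
D(-8) + A(q(3))*(-141) = 4/(-8) + (25/4)*(-141) = 4*(-⅛) - 3525/4 = -½ - 3525/4 = -3527/4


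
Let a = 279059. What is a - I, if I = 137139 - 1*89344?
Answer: 231264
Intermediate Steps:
I = 47795 (I = 137139 - 89344 = 47795)
a - I = 279059 - 1*47795 = 279059 - 47795 = 231264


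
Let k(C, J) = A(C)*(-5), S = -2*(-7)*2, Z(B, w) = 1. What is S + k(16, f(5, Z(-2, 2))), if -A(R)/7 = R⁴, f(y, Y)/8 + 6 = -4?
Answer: 2293788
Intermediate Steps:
f(y, Y) = -80 (f(y, Y) = -48 + 8*(-4) = -48 - 32 = -80)
A(R) = -7*R⁴
S = 28 (S = 14*2 = 28)
k(C, J) = 35*C⁴ (k(C, J) = -7*C⁴*(-5) = 35*C⁴)
S + k(16, f(5, Z(-2, 2))) = 28 + 35*16⁴ = 28 + 35*65536 = 28 + 2293760 = 2293788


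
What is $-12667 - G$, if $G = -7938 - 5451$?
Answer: $722$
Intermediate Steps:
$G = -13389$
$-12667 - G = -12667 - -13389 = -12667 + 13389 = 722$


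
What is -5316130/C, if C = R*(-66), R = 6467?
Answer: 2658065/213411 ≈ 12.455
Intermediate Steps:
C = -426822 (C = 6467*(-66) = -426822)
-5316130/C = -5316130/(-426822) = -5316130*(-1/426822) = 2658065/213411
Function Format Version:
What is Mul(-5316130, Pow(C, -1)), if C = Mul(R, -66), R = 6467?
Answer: Rational(2658065, 213411) ≈ 12.455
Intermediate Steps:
C = -426822 (C = Mul(6467, -66) = -426822)
Mul(-5316130, Pow(C, -1)) = Mul(-5316130, Pow(-426822, -1)) = Mul(-5316130, Rational(-1, 426822)) = Rational(2658065, 213411)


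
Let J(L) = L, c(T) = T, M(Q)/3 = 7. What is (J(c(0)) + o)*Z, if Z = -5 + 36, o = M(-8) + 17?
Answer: 1178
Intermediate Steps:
M(Q) = 21 (M(Q) = 3*7 = 21)
o = 38 (o = 21 + 17 = 38)
Z = 31
(J(c(0)) + o)*Z = (0 + 38)*31 = 38*31 = 1178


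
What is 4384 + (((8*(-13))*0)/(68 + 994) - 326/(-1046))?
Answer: 2292995/523 ≈ 4384.3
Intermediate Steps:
4384 + (((8*(-13))*0)/(68 + 994) - 326/(-1046)) = 4384 + (-104*0/1062 - 326*(-1/1046)) = 4384 + (0*(1/1062) + 163/523) = 4384 + (0 + 163/523) = 4384 + 163/523 = 2292995/523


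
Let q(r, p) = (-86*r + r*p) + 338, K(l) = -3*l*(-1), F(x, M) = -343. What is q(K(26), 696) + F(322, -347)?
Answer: 47575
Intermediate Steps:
K(l) = 3*l
q(r, p) = 338 - 86*r + p*r (q(r, p) = (-86*r + p*r) + 338 = 338 - 86*r + p*r)
q(K(26), 696) + F(322, -347) = (338 - 258*26 + 696*(3*26)) - 343 = (338 - 86*78 + 696*78) - 343 = (338 - 6708 + 54288) - 343 = 47918 - 343 = 47575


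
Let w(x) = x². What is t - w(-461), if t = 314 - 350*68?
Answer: -236007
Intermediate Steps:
t = -23486 (t = 314 - 23800 = -23486)
t - w(-461) = -23486 - 1*(-461)² = -23486 - 1*212521 = -23486 - 212521 = -236007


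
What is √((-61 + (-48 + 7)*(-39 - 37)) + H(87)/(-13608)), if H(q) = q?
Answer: √194004314/252 ≈ 55.272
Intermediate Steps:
√((-61 + (-48 + 7)*(-39 - 37)) + H(87)/(-13608)) = √((-61 + (-48 + 7)*(-39 - 37)) + 87/(-13608)) = √((-61 - 41*(-76)) + 87*(-1/13608)) = √((-61 + 3116) - 29/4536) = √(3055 - 29/4536) = √(13857451/4536) = √194004314/252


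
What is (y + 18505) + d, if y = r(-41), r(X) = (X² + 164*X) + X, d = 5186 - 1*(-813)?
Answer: 19420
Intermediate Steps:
d = 5999 (d = 5186 + 813 = 5999)
r(X) = X² + 165*X
y = -5084 (y = -41*(165 - 41) = -41*124 = -5084)
(y + 18505) + d = (-5084 + 18505) + 5999 = 13421 + 5999 = 19420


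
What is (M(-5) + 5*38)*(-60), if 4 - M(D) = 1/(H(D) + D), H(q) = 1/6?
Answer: -337920/29 ≈ -11652.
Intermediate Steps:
H(q) = ⅙
M(D) = 4 - 1/(⅙ + D)
(M(-5) + 5*38)*(-60) = (2*(-1 + 12*(-5))/(1 + 6*(-5)) + 5*38)*(-60) = (2*(-1 - 60)/(1 - 30) + 190)*(-60) = (2*(-61)/(-29) + 190)*(-60) = (2*(-1/29)*(-61) + 190)*(-60) = (122/29 + 190)*(-60) = (5632/29)*(-60) = -337920/29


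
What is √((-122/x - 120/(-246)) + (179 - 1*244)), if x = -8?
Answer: I*√331239/82 ≈ 7.0187*I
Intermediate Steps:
√((-122/x - 120/(-246)) + (179 - 1*244)) = √((-122/(-8) - 120/(-246)) + (179 - 1*244)) = √((-122*(-⅛) - 120*(-1/246)) + (179 - 244)) = √((61/4 + 20/41) - 65) = √(2581/164 - 65) = √(-8079/164) = I*√331239/82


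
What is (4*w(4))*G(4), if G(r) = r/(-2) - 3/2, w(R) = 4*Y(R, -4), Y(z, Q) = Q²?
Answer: -896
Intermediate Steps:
w(R) = 64 (w(R) = 4*(-4)² = 4*16 = 64)
G(r) = -3/2 - r/2 (G(r) = r*(-½) - 3*½ = -r/2 - 3/2 = -3/2 - r/2)
(4*w(4))*G(4) = (4*64)*(-3/2 - ½*4) = 256*(-3/2 - 2) = 256*(-7/2) = -896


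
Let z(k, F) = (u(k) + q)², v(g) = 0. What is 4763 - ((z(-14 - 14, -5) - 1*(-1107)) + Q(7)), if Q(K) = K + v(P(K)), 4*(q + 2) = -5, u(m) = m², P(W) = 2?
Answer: -9694745/16 ≈ -6.0592e+5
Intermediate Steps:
q = -13/4 (q = -2 + (¼)*(-5) = -2 - 5/4 = -13/4 ≈ -3.2500)
z(k, F) = (-13/4 + k²)² (z(k, F) = (k² - 13/4)² = (-13/4 + k²)²)
Q(K) = K (Q(K) = K + 0 = K)
4763 - ((z(-14 - 14, -5) - 1*(-1107)) + Q(7)) = 4763 - (((-13 + 4*(-14 - 14)²)²/16 - 1*(-1107)) + 7) = 4763 - (((-13 + 4*(-28)²)²/16 + 1107) + 7) = 4763 - (((-13 + 4*784)²/16 + 1107) + 7) = 4763 - (((-13 + 3136)²/16 + 1107) + 7) = 4763 - (((1/16)*3123² + 1107) + 7) = 4763 - (((1/16)*9753129 + 1107) + 7) = 4763 - ((9753129/16 + 1107) + 7) = 4763 - (9770841/16 + 7) = 4763 - 1*9770953/16 = 4763 - 9770953/16 = -9694745/16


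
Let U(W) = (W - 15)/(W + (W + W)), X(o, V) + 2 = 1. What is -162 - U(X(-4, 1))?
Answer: -502/3 ≈ -167.33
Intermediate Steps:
X(o, V) = -1 (X(o, V) = -2 + 1 = -1)
U(W) = (-15 + W)/(3*W) (U(W) = (-15 + W)/(W + 2*W) = (-15 + W)/((3*W)) = (-15 + W)*(1/(3*W)) = (-15 + W)/(3*W))
-162 - U(X(-4, 1)) = -162 - (-15 - 1)/(3*(-1)) = -162 - (-1)*(-16)/3 = -162 - 1*16/3 = -162 - 16/3 = -502/3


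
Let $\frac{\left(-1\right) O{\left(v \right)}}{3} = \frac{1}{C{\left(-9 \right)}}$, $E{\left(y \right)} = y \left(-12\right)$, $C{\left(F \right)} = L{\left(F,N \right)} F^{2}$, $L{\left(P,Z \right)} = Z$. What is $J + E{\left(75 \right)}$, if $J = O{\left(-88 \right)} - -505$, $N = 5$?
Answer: $- \frac{53326}{135} \approx -395.01$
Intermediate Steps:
$C{\left(F \right)} = 5 F^{2}$
$E{\left(y \right)} = - 12 y$
$O{\left(v \right)} = - \frac{1}{135}$ ($O{\left(v \right)} = - \frac{3}{5 \left(-9\right)^{2}} = - \frac{3}{5 \cdot 81} = - \frac{3}{405} = \left(-3\right) \frac{1}{405} = - \frac{1}{135}$)
$J = \frac{68174}{135}$ ($J = - \frac{1}{135} - -505 = - \frac{1}{135} + 505 = \frac{68174}{135} \approx 504.99$)
$J + E{\left(75 \right)} = \frac{68174}{135} - 900 = - \frac{53326}{135}$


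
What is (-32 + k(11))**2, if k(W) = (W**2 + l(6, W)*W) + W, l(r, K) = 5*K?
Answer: 497025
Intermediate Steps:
k(W) = W + 6*W**2 (k(W) = (W**2 + (5*W)*W) + W = (W**2 + 5*W**2) + W = 6*W**2 + W = W + 6*W**2)
(-32 + k(11))**2 = (-32 + 11*(1 + 6*11))**2 = (-32 + 11*(1 + 66))**2 = (-32 + 11*67)**2 = (-32 + 737)**2 = 705**2 = 497025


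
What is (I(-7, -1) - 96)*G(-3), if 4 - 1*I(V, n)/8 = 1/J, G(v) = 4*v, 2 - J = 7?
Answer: 3744/5 ≈ 748.80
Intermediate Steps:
J = -5 (J = 2 - 1*7 = 2 - 7 = -5)
I(V, n) = 168/5 (I(V, n) = 32 - 8/(-5) = 32 - 8*(-⅕) = 32 + 8/5 = 168/5)
(I(-7, -1) - 96)*G(-3) = (168/5 - 96)*(4*(-3)) = -312/5*(-12) = 3744/5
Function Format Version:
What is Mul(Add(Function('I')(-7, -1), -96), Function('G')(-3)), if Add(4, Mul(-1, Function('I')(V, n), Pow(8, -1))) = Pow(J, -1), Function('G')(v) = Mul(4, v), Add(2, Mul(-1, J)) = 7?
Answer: Rational(3744, 5) ≈ 748.80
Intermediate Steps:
J = -5 (J = Add(2, Mul(-1, 7)) = Add(2, -7) = -5)
Function('I')(V, n) = Rational(168, 5) (Function('I')(V, n) = Add(32, Mul(-8, Pow(-5, -1))) = Add(32, Mul(-8, Rational(-1, 5))) = Add(32, Rational(8, 5)) = Rational(168, 5))
Mul(Add(Function('I')(-7, -1), -96), Function('G')(-3)) = Mul(Add(Rational(168, 5), -96), Mul(4, -3)) = Mul(Rational(-312, 5), -12) = Rational(3744, 5)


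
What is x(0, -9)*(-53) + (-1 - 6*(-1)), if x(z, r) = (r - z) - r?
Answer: 5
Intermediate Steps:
x(z, r) = -z
x(0, -9)*(-53) + (-1 - 6*(-1)) = -1*0*(-53) + (-1 - 6*(-1)) = 0*(-53) + (-1 + 6) = 0 + 5 = 5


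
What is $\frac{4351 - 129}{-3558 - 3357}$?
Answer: $- \frac{4222}{6915} \approx -0.61056$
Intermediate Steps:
$\frac{4351 - 129}{-3558 - 3357} = \frac{4222}{-6915} = 4222 \left(- \frac{1}{6915}\right) = - \frac{4222}{6915}$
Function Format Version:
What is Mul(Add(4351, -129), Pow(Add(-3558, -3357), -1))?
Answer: Rational(-4222, 6915) ≈ -0.61056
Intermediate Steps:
Mul(Add(4351, -129), Pow(Add(-3558, -3357), -1)) = Mul(4222, Pow(-6915, -1)) = Mul(4222, Rational(-1, 6915)) = Rational(-4222, 6915)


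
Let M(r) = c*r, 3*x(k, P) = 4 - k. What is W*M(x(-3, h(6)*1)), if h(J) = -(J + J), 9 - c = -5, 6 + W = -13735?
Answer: -1346618/3 ≈ -4.4887e+5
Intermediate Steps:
W = -13741 (W = -6 - 13735 = -13741)
c = 14 (c = 9 - 1*(-5) = 9 + 5 = 14)
h(J) = -2*J
x(k, P) = 4/3 - k/3 (x(k, P) = (4 - k)/3 = 4/3 - k/3)
M(r) = 14*r
W*M(x(-3, h(6)*1)) = -192374*(4/3 - ⅓*(-3)) = -192374*(4/3 + 1) = -192374*7/3 = -13741*98/3 = -1346618/3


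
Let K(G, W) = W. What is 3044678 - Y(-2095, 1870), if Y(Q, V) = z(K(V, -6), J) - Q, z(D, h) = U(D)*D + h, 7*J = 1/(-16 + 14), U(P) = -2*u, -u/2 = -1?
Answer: 42595827/14 ≈ 3.0426e+6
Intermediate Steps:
u = 2 (u = -2*(-1) = 2)
U(P) = -4 (U(P) = -2*2 = -4)
J = -1/14 (J = 1/(7*(-16 + 14)) = (⅐)/(-2) = (⅐)*(-½) = -1/14 ≈ -0.071429)
z(D, h) = h - 4*D (z(D, h) = -4*D + h = h - 4*D)
Y(Q, V) = 335/14 - Q (Y(Q, V) = (-1/14 - 4*(-6)) - Q = (-1/14 + 24) - Q = 335/14 - Q)
3044678 - Y(-2095, 1870) = 3044678 - (335/14 - 1*(-2095)) = 3044678 - (335/14 + 2095) = 3044678 - 1*29665/14 = 3044678 - 29665/14 = 42595827/14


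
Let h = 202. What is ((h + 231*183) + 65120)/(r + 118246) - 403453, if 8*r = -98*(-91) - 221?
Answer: -77032319497/190933 ≈ -4.0345e+5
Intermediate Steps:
r = 8697/8 (r = (-98*(-91) - 221)/8 = (8918 - 221)/8 = (1/8)*8697 = 8697/8 ≈ 1087.1)
((h + 231*183) + 65120)/(r + 118246) - 403453 = ((202 + 231*183) + 65120)/(8697/8 + 118246) - 403453 = ((202 + 42273) + 65120)/(954665/8) - 403453 = (42475 + 65120)*(8/954665) - 403453 = 107595*(8/954665) - 403453 = 172152/190933 - 403453 = -77032319497/190933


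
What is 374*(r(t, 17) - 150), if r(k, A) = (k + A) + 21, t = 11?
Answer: -37774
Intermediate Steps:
r(k, A) = 21 + A + k (r(k, A) = (A + k) + 21 = 21 + A + k)
374*(r(t, 17) - 150) = 374*((21 + 17 + 11) - 150) = 374*(49 - 150) = 374*(-101) = -37774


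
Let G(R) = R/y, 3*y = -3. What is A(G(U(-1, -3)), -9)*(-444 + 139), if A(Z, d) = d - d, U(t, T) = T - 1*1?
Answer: 0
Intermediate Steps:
U(t, T) = -1 + T (U(t, T) = T - 1 = -1 + T)
y = -1 (y = (1/3)*(-3) = -1)
G(R) = -R (G(R) = R/(-1) = R*(-1) = -R)
A(Z, d) = 0
A(G(U(-1, -3)), -9)*(-444 + 139) = 0*(-444 + 139) = 0*(-305) = 0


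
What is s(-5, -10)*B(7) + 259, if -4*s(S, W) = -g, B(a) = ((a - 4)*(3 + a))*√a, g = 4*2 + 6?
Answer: 259 + 105*√7 ≈ 536.80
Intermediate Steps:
g = 14 (g = 8 + 6 = 14)
B(a) = √a*(-4 + a)*(3 + a) (B(a) = ((-4 + a)*(3 + a))*√a = √a*(-4 + a)*(3 + a))
s(S, W) = 7/2 (s(S, W) = -(-1)*14/4 = -¼*(-14) = 7/2)
s(-5, -10)*B(7) + 259 = 7*(√7*(-12 + 7² - 1*7))/2 + 259 = 7*(√7*(-12 + 49 - 7))/2 + 259 = 7*(√7*30)/2 + 259 = 7*(30*√7)/2 + 259 = 105*√7 + 259 = 259 + 105*√7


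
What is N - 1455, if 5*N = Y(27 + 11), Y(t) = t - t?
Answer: -1455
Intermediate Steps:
Y(t) = 0
N = 0 (N = (⅕)*0 = 0)
N - 1455 = 0 - 1455 = -1455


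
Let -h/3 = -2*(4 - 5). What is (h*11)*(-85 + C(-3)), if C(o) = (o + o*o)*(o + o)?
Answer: 7986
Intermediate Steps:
h = -6 (h = -(-6)*(4 - 5) = -(-6)*(-1) = -3*2 = -6)
C(o) = 2*o*(o + o²) (C(o) = (o + o²)*(2*o) = 2*o*(o + o²))
(h*11)*(-85 + C(-3)) = (-6*11)*(-85 + 2*(-3)²*(1 - 3)) = -66*(-85 + 2*9*(-2)) = -66*(-85 - 36) = -66*(-121) = 7986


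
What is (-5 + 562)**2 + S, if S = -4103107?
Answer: -3792858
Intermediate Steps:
(-5 + 562)**2 + S = (-5 + 562)**2 - 4103107 = 557**2 - 4103107 = 310249 - 4103107 = -3792858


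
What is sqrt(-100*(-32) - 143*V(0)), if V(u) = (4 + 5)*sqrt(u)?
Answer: 40*sqrt(2) ≈ 56.569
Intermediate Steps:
V(u) = 9*sqrt(u)
sqrt(-100*(-32) - 143*V(0)) = sqrt(-100*(-32) - 1287*sqrt(0)) = sqrt(3200 - 1287*0) = sqrt(3200 - 143*0) = sqrt(3200 + 0) = sqrt(3200) = 40*sqrt(2)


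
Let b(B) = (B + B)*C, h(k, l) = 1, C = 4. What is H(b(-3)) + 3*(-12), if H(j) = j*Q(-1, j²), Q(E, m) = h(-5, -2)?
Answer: -60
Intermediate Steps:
b(B) = 8*B (b(B) = (B + B)*4 = (2*B)*4 = 8*B)
Q(E, m) = 1
H(j) = j (H(j) = j*1 = j)
H(b(-3)) + 3*(-12) = 8*(-3) + 3*(-12) = -24 - 36 = -60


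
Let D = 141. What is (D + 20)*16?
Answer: 2576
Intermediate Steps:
(D + 20)*16 = (141 + 20)*16 = 161*16 = 2576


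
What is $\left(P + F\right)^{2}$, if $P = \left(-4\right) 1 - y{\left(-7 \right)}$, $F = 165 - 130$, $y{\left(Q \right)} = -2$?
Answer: $1089$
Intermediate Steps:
$F = 35$
$P = -2$ ($P = \left(-4\right) 1 - -2 = -4 + 2 = -2$)
$\left(P + F\right)^{2} = \left(-2 + 35\right)^{2} = 33^{2} = 1089$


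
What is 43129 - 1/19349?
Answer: 834503020/19349 ≈ 43129.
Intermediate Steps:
43129 - 1/19349 = 834503020/19349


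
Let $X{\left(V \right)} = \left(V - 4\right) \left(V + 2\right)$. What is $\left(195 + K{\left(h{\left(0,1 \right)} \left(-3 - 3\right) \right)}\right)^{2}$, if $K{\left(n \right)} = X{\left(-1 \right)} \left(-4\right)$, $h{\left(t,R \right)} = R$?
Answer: $46225$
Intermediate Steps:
$X{\left(V \right)} = \left(-4 + V\right) \left(2 + V\right)$
$K{\left(n \right)} = 20$ ($K{\left(n \right)} = \left(-8 + \left(-1\right)^{2} - -2\right) \left(-4\right) = \left(-8 + 1 + 2\right) \left(-4\right) = \left(-5\right) \left(-4\right) = 20$)
$\left(195 + K{\left(h{\left(0,1 \right)} \left(-3 - 3\right) \right)}\right)^{2} = \left(195 + 20\right)^{2} = 215^{2} = 46225$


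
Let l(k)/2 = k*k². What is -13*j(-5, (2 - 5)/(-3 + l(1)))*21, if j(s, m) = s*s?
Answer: -6825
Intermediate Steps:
l(k) = 2*k³ (l(k) = 2*(k*k²) = 2*k³)
j(s, m) = s²
-13*j(-5, (2 - 5)/(-3 + l(1)))*21 = -13*(-5)²*21 = -13*25*21 = -325*21 = -6825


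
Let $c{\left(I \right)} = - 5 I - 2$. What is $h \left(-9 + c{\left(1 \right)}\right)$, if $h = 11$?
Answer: $-176$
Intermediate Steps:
$c{\left(I \right)} = -2 - 5 I$
$h \left(-9 + c{\left(1 \right)}\right) = 11 \left(-9 - 7\right) = 11 \left(-16\right) = -176$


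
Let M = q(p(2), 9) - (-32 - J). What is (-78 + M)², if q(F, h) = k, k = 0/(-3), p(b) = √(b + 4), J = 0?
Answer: 2116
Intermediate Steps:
p(b) = √(4 + b)
k = 0 (k = 0*(-⅓) = 0)
q(F, h) = 0
M = 32 (M = 0 - (-32 - 1*0) = 0 - (-32 + 0) = 0 - 1*(-32) = 0 + 32 = 32)
(-78 + M)² = (-78 + 32)² = (-46)² = 2116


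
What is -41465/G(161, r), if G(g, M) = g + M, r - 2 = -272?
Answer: 41465/109 ≈ 380.41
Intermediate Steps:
r = -270 (r = 2 - 272 = -270)
G(g, M) = M + g
-41465/G(161, r) = -41465/(-270 + 161) = -41465/(-109) = -41465*(-1/109) = 41465/109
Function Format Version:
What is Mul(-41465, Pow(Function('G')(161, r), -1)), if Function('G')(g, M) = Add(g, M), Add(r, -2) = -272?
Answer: Rational(41465, 109) ≈ 380.41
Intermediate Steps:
r = -270 (r = Add(2, -272) = -270)
Function('G')(g, M) = Add(M, g)
Mul(-41465, Pow(Function('G')(161, r), -1)) = Mul(-41465, Pow(Add(-270, 161), -1)) = Mul(-41465, Pow(-109, -1)) = Mul(-41465, Rational(-1, 109)) = Rational(41465, 109)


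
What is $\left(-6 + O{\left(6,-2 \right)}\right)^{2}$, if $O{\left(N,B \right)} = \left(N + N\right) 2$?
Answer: $324$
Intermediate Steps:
$O{\left(N,B \right)} = 4 N$ ($O{\left(N,B \right)} = 2 N 2 = 4 N$)
$\left(-6 + O{\left(6,-2 \right)}\right)^{2} = \left(-6 + 4 \cdot 6\right)^{2} = \left(-6 + 24\right)^{2} = 18^{2} = 324$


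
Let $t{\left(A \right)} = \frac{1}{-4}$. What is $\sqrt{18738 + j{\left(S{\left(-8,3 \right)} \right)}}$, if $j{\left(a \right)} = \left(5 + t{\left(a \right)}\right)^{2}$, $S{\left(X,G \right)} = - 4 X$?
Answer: $\frac{\sqrt{300169}}{4} \approx 136.97$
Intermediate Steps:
$t{\left(A \right)} = - \frac{1}{4}$
$j{\left(a \right)} = \frac{361}{16}$ ($j{\left(a \right)} = \left(5 - \frac{1}{4}\right)^{2} = \left(\frac{19}{4}\right)^{2} = \frac{361}{16}$)
$\sqrt{18738 + j{\left(S{\left(-8,3 \right)} \right)}} = \sqrt{18738 + \frac{361}{16}} = \sqrt{\frac{300169}{16}} = \frac{\sqrt{300169}}{4}$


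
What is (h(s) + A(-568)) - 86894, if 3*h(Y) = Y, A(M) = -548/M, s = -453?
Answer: -12360253/142 ≈ -87044.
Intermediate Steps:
h(Y) = Y/3
(h(s) + A(-568)) - 86894 = ((1/3)*(-453) - 548/(-568)) - 86894 = (-151 - 548*(-1/568)) - 86894 = (-151 + 137/142) - 86894 = -21305/142 - 86894 = -12360253/142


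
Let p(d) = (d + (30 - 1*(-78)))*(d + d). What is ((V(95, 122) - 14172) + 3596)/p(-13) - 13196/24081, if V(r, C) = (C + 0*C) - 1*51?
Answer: 44075357/11896014 ≈ 3.7051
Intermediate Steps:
p(d) = 2*d*(108 + d) (p(d) = (d + (30 + 78))*(2*d) = (d + 108)*(2*d) = (108 + d)*(2*d) = 2*d*(108 + d))
V(r, C) = -51 + C (V(r, C) = (C + 0) - 51 = C - 51 = -51 + C)
((V(95, 122) - 14172) + 3596)/p(-13) - 13196/24081 = (((-51 + 122) - 14172) + 3596)/((2*(-13)*(108 - 13))) - 13196/24081 = ((71 - 14172) + 3596)/((2*(-13)*95)) - 13196*1/24081 = (-14101 + 3596)/(-2470) - 13196/24081 = -10505*(-1/2470) - 13196/24081 = 2101/494 - 13196/24081 = 44075357/11896014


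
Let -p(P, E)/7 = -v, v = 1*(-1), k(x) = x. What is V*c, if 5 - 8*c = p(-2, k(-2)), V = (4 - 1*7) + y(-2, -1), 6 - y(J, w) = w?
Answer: 6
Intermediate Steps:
y(J, w) = 6 - w
v = -1
V = 4 (V = (4 - 1*7) + (6 - 1*(-1)) = (4 - 7) + (6 + 1) = -3 + 7 = 4)
p(P, E) = -7 (p(P, E) = -(-7)*(-1) = -7*1 = -7)
c = 3/2 (c = 5/8 - ⅛*(-7) = 5/8 + 7/8 = 3/2 ≈ 1.5000)
V*c = 4*(3/2) = 6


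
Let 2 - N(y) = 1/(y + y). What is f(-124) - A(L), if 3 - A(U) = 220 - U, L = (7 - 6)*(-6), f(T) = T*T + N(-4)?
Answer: 124809/8 ≈ 15601.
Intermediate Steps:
N(y) = 2 - 1/(2*y) (N(y) = 2 - 1/(y + y) = 2 - 1/(2*y))
f(T) = 17/8 + T² (f(T) = T*T + (2 - ½/(-4)) = T² + (2 - ½*(-¼)) = T² + (2 + ⅛) = T² + 17/8 = 17/8 + T²)
L = -6 (L = 1*(-6) = -6)
A(U) = -217 + U (A(U) = 3 - (220 - U) = 3 + (-220 + U) = -217 + U)
f(-124) - A(L) = (17/8 + (-124)²) - (-217 - 6) = (17/8 + 15376) - 1*(-223) = 123025/8 + 223 = 124809/8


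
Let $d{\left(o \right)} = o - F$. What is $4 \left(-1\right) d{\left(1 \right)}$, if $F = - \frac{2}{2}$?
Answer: $-8$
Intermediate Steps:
$F = -1$ ($F = \left(-2\right) \frac{1}{2} = -1$)
$d{\left(o \right)} = 1 + o$ ($d{\left(o \right)} = o - -1 = o + 1 = 1 + o$)
$4 \left(-1\right) d{\left(1 \right)} = 4 \left(-1\right) \left(1 + 1\right) = \left(-4\right) 2 = -8$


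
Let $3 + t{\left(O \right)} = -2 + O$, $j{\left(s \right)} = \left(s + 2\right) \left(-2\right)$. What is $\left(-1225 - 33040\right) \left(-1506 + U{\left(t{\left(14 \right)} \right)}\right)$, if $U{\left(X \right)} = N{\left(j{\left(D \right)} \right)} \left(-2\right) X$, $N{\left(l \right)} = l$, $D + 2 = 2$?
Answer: $49136010$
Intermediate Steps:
$D = 0$ ($D = -2 + 2 = 0$)
$j{\left(s \right)} = -4 - 2 s$ ($j{\left(s \right)} = \left(2 + s\right) \left(-2\right) = -4 - 2 s$)
$t{\left(O \right)} = -5 + O$ ($t{\left(O \right)} = -3 + \left(-2 + O\right) = -5 + O$)
$U{\left(X \right)} = 8 X$ ($U{\left(X \right)} = \left(-4 - 0\right) \left(-2\right) X = \left(-4 + 0\right) \left(-2\right) X = \left(-4\right) \left(-2\right) X = 8 X$)
$\left(-1225 - 33040\right) \left(-1506 + U{\left(t{\left(14 \right)} \right)}\right) = \left(-1225 - 33040\right) \left(-1506 + 8 \left(-5 + 14\right)\right) = - 34265 \left(-1506 + 8 \cdot 9\right) = - 34265 \left(-1506 + 72\right) = \left(-34265\right) \left(-1434\right) = 49136010$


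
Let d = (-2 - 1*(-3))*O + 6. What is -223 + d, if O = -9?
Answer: -226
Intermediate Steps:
d = -3 (d = (-2 - 1*(-3))*(-9) + 6 = (-2 + 3)*(-9) + 6 = 1*(-9) + 6 = -9 + 6 = -3)
-223 + d = -223 - 3 = -226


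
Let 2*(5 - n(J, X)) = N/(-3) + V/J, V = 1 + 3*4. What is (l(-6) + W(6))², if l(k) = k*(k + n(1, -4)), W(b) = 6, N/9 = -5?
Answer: 9216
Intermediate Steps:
N = -45 (N = 9*(-5) = -45)
V = 13 (V = 1 + 12 = 13)
n(J, X) = -5/2 - 13/(2*J) (n(J, X) = 5 - (-45/(-3) + 13/J)/2 = 5 - (-45*(-⅓) + 13/J)/2 = 5 - (15 + 13/J)/2 = 5 + (-15/2 - 13/(2*J)) = -5/2 - 13/(2*J))
l(k) = k*(-9 + k) (l(k) = k*(k + (½)*(-13 - 5*1)/1) = k*(k + (½)*1*(-13 - 5)) = k*(k + (½)*1*(-18)) = k*(k - 9) = k*(-9 + k))
(l(-6) + W(6))² = (-6*(-9 - 6) + 6)² = (-6*(-15) + 6)² = (90 + 6)² = 96² = 9216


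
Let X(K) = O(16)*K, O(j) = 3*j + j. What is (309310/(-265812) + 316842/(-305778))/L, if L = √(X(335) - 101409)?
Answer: 14900049907*I*√79969/541653106297182 ≈ 0.0077791*I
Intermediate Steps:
O(j) = 4*j
X(K) = 64*K (X(K) = (4*16)*K = 64*K)
L = I*√79969 (L = √(64*335 - 101409) = √(21440 - 101409) = √(-79969) = I*√79969 ≈ 282.79*I)
(309310/(-265812) + 316842/(-305778))/L = (309310/(-265812) + 316842/(-305778))/((I*√79969)) = (309310*(-1/265812) + 316842*(-1/305778))*(-I*√79969/79969) = (-154655/132906 - 52807/50963)*(-I*√79969/79969) = -(-14900049907)*I*√79969/541653106297182 = 14900049907*I*√79969/541653106297182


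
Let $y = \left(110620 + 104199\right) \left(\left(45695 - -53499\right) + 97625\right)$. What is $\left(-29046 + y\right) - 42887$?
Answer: $42280388828$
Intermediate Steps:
$y = 42280460761$ ($y = 214819 \left(\left(45695 + 53499\right) + 97625\right) = 214819 \left(99194 + 97625\right) = 214819 \cdot 196819 = 42280460761$)
$\left(-29046 + y\right) - 42887 = \left(-29046 + 42280460761\right) - 42887 = 42280431715 - 42887 = 42280388828$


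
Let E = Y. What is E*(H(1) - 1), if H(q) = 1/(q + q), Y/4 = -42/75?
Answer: 28/25 ≈ 1.1200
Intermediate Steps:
Y = -56/25 (Y = 4*(-42/75) = 4*(-42*1/75) = 4*(-14/25) = -56/25 ≈ -2.2400)
H(q) = 1/(2*q)
E = -56/25 ≈ -2.2400
E*(H(1) - 1) = -56*((1/2)/1 - 1)/25 = -56*((1/2)*1 - 1)/25 = -56*(1/2 - 1)/25 = -56/25*(-1/2) = 28/25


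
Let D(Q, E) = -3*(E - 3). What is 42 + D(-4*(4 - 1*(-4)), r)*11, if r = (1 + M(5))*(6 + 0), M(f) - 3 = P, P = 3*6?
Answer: -4215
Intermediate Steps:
P = 18
M(f) = 21 (M(f) = 3 + 18 = 21)
r = 132 (r = (1 + 21)*(6 + 0) = 22*6 = 132)
D(Q, E) = 9 - 3*E (D(Q, E) = -3*(-3 + E) = 9 - 3*E)
42 + D(-4*(4 - 1*(-4)), r)*11 = 42 + (9 - 3*132)*11 = 42 + (9 - 396)*11 = 42 - 387*11 = 42 - 4257 = -4215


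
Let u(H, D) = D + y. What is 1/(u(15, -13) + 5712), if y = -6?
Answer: 1/5693 ≈ 0.00017565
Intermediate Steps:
u(H, D) = -6 + D (u(H, D) = D - 6 = -6 + D)
1/(u(15, -13) + 5712) = 1/((-6 - 13) + 5712) = 1/(-19 + 5712) = 1/5693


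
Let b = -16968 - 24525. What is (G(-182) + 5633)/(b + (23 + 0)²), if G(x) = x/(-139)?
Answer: -783169/5693996 ≈ -0.13754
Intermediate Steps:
G(x) = -x/139 (G(x) = x*(-1/139) = -x/139)
b = -41493
(G(-182) + 5633)/(b + (23 + 0)²) = (-1/139*(-182) + 5633)/(-41493 + (23 + 0)²) = (182/139 + 5633)/(-41493 + 23²) = 783169/(139*(-41493 + 529)) = (783169/139)/(-40964) = (783169/139)*(-1/40964) = -783169/5693996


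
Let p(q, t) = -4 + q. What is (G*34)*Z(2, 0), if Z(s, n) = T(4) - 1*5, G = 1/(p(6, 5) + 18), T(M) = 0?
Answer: -17/2 ≈ -8.5000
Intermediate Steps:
G = 1/20 (G = 1/((-4 + 6) + 18) = 1/(2 + 18) = 1/20 ≈ 0.050000)
Z(s, n) = -5 (Z(s, n) = 0 - 1*5 = 0 - 5 = -5)
(G*34)*Z(2, 0) = ((1/20)*34)*(-5) = (17/10)*(-5) = -17/2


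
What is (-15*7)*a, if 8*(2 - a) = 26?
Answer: 525/4 ≈ 131.25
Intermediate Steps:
a = -5/4 (a = 2 - 1/8*26 = 2 - 13/4 = -5/4 ≈ -1.2500)
(-15*7)*a = -15*7*(-5/4) = -105*(-5/4) = 525/4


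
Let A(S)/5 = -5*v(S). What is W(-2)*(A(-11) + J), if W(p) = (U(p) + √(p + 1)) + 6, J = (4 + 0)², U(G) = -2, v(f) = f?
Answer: 1164 + 291*I ≈ 1164.0 + 291.0*I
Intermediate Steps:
A(S) = -25*S (A(S) = 5*(-5*S) = -25*S)
J = 16 (J = 4² = 16)
W(p) = 4 + √(1 + p) (W(p) = (-2 + √(p + 1)) + 6 = (-2 + √(1 + p)) + 6 = 4 + √(1 + p))
W(-2)*(A(-11) + J) = (4 + √(1 - 2))*(-25*(-11) + 16) = (4 + √(-1))*(275 + 16) = (4 + I)*291 = 1164 + 291*I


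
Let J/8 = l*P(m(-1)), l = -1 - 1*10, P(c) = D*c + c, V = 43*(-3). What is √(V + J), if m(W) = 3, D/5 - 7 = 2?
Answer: I*√12273 ≈ 110.78*I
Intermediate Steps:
D = 45 (D = 35 + 5*2 = 35 + 10 = 45)
V = -129
P(c) = 46*c (P(c) = 45*c + c = 46*c)
l = -11 (l = -1 - 10 = -11)
J = -12144 (J = 8*(-506*3) = 8*(-11*138) = 8*(-1518) = -12144)
√(V + J) = √(-129 - 12144) = √(-12273) = I*√12273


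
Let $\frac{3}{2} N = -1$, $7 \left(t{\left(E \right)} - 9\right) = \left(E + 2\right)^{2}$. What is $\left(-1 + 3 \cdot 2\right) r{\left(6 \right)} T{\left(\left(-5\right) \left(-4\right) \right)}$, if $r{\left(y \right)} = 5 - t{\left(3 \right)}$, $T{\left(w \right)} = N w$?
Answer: $\frac{10600}{21} \approx 504.76$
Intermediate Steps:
$t{\left(E \right)} = 9 + \frac{\left(2 + E\right)^{2}}{7}$ ($t{\left(E \right)} = 9 + \frac{\left(E + 2\right)^{2}}{7} = 9 + \frac{\left(2 + E\right)^{2}}{7}$)
$N = - \frac{2}{3}$ ($N = \frac{2}{3} \left(-1\right) = - \frac{2}{3} \approx -0.66667$)
$T{\left(w \right)} = - \frac{2 w}{3}$
$r{\left(y \right)} = - \frac{53}{7}$ ($r{\left(y \right)} = 5 - \left(9 + \frac{\left(2 + 3\right)^{2}}{7}\right) = 5 - \left(9 + \frac{5^{2}}{7}\right) = 5 - \left(9 + \frac{1}{7} \cdot 25\right) = 5 - \left(9 + \frac{25}{7}\right) = 5 - \frac{88}{7} = - \frac{53}{7}$)
$\left(-1 + 3 \cdot 2\right) r{\left(6 \right)} T{\left(\left(-5\right) \left(-4\right) \right)} = \left(-1 + 3 \cdot 2\right) \left(- \frac{53}{7}\right) \left(- \frac{2 \left(\left(-5\right) \left(-4\right)\right)}{3}\right) = \left(-1 + 6\right) \left(- \frac{53}{7}\right) \left(\left(- \frac{2}{3}\right) 20\right) = 5 \left(- \frac{53}{7}\right) \left(- \frac{40}{3}\right) = \left(- \frac{265}{7}\right) \left(- \frac{40}{3}\right) = \frac{10600}{21}$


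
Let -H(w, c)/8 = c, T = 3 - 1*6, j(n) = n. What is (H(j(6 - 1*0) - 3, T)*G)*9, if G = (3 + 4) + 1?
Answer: 1728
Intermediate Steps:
G = 8 (G = 7 + 1 = 8)
T = -3 (T = 3 - 6 = -3)
H(w, c) = -8*c
(H(j(6 - 1*0) - 3, T)*G)*9 = (-8*(-3)*8)*9 = (24*8)*9 = 192*9 = 1728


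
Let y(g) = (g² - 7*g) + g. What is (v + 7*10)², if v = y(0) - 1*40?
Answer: 900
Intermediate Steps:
y(g) = g² - 6*g
v = -40 (v = 0*(-6 + 0) - 1*40 = 0*(-6) - 40 = 0 - 40 = -40)
(v + 7*10)² = (-40 + 7*10)² = (-40 + 70)² = 30² = 900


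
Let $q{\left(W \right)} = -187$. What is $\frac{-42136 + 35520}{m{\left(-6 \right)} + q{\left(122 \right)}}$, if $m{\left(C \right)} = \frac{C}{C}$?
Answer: $\frac{3308}{93} \approx 35.57$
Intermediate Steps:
$m{\left(C \right)} = 1$
$\frac{-42136 + 35520}{m{\left(-6 \right)} + q{\left(122 \right)}} = \frac{-42136 + 35520}{1 - 187} = - \frac{6616}{-186} = \left(-6616\right) \left(- \frac{1}{186}\right) = \frac{3308}{93}$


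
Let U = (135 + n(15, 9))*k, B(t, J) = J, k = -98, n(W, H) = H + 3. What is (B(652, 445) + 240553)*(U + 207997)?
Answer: 46655043818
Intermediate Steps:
n(W, H) = 3 + H
U = -14406 (U = (135 + (3 + 9))*(-98) = (135 + 12)*(-98) = 147*(-98) = -14406)
(B(652, 445) + 240553)*(U + 207997) = (445 + 240553)*(-14406 + 207997) = 240998*193591 = 46655043818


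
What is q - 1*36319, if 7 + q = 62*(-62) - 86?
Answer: -40256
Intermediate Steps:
q = -3937 (q = -7 + (62*(-62) - 86) = -7 + (-3844 - 86) = -7 - 3930 = -3937)
q - 1*36319 = -3937 - 1*36319 = -3937 - 36319 = -40256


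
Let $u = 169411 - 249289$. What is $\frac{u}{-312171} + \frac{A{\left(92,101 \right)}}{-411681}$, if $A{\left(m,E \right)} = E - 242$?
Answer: $\frac{3658696781}{14279429939} \approx 0.25622$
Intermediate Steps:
$u = -79878$ ($u = 169411 - 249289 = -79878$)
$A{\left(m,E \right)} = -242 + E$
$\frac{u}{-312171} + \frac{A{\left(92,101 \right)}}{-411681} = - \frac{79878}{-312171} + \frac{-242 + 101}{-411681} = \left(-79878\right) \left(- \frac{1}{312171}\right) - - \frac{47}{137227} = \frac{26626}{104057} + \frac{47}{137227} = \frac{3658696781}{14279429939}$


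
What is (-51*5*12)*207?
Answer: -633420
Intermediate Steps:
(-51*5*12)*207 = -255*12*207 = -3060*207 = -633420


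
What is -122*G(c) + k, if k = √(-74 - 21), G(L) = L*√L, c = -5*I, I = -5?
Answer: -15250 + I*√95 ≈ -15250.0 + 9.7468*I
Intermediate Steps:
c = 25 (c = -5*(-5) = 25)
G(L) = L^(3/2)
k = I*√95 (k = √(-95) = I*√95 ≈ 9.7468*I)
-122*G(c) + k = -122*25^(3/2) + I*√95 = -122*125 + I*√95 = -15250 + I*√95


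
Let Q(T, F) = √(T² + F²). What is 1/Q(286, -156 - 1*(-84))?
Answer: √21745/43490 ≈ 0.0033907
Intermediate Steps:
Q(T, F) = √(F² + T²)
1/Q(286, -156 - 1*(-84)) = 1/(√((-156 - 1*(-84))² + 286²)) = 1/(√((-156 + 84)² + 81796)) = 1/(√((-72)² + 81796)) = 1/(√(5184 + 81796)) = 1/(√86980) = 1/(2*√21745) = √21745/43490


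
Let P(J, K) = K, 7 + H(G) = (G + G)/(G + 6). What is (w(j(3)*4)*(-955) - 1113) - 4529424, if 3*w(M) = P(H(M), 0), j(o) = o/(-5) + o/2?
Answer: -4530537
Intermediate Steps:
H(G) = -7 + 2*G/(6 + G) (H(G) = -7 + (G + G)/(G + 6) = -7 + (2*G)/(6 + G) = -7 + 2*G/(6 + G))
j(o) = 3*o/10 (j(o) = o*(-⅕) + o*(½) = -o/5 + o/2 = 3*o/10)
w(M) = 0 (w(M) = (⅓)*0 = 0)
(w(j(3)*4)*(-955) - 1113) - 4529424 = (0*(-955) - 1113) - 4529424 = (0 - 1113) - 4529424 = -1113 - 4529424 = -4530537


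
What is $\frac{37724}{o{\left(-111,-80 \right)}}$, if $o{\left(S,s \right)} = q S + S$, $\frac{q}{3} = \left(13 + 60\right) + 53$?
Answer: $- \frac{37724}{42069} \approx -0.89672$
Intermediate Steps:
$q = 378$ ($q = 3 \left(\left(13 + 60\right) + 53\right) = 3 \left(73 + 53\right) = 3 \cdot 126 = 378$)
$o{\left(S,s \right)} = 379 S$ ($o{\left(S,s \right)} = 378 S + S = 379 S$)
$\frac{37724}{o{\left(-111,-80 \right)}} = \frac{37724}{379 \left(-111\right)} = \frac{37724}{-42069} = 37724 \left(- \frac{1}{42069}\right) = - \frac{37724}{42069}$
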